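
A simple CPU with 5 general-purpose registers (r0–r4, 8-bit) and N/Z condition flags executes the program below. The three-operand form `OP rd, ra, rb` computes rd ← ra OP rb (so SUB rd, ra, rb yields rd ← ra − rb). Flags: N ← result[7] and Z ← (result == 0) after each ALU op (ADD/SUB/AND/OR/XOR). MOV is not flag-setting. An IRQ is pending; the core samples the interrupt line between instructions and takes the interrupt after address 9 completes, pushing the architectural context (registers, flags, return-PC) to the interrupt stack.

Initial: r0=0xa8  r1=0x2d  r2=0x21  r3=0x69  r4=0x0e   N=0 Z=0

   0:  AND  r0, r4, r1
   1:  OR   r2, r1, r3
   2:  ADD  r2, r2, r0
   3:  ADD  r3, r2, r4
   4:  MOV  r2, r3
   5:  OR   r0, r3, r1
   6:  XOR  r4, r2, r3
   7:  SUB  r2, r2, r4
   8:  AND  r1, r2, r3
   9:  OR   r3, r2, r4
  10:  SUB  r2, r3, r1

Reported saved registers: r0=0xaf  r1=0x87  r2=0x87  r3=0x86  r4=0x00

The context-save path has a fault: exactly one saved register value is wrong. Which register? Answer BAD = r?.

after  0: r0=0x0c r1=0x2d r2=0x21 r3=0x69 r4=0x0e  N=0 Z=0
after  1: r0=0x0c r1=0x2d r2=0x6d r3=0x69 r4=0x0e  N=0 Z=0
after  2: r0=0x0c r1=0x2d r2=0x79 r3=0x69 r4=0x0e  N=0 Z=0
after  3: r0=0x0c r1=0x2d r2=0x79 r3=0x87 r4=0x0e  N=1 Z=0
after  4: r0=0x0c r1=0x2d r2=0x87 r3=0x87 r4=0x0e  N=1 Z=0
after  5: r0=0xaf r1=0x2d r2=0x87 r3=0x87 r4=0x0e  N=1 Z=0
after  6: r0=0xaf r1=0x2d r2=0x87 r3=0x87 r4=0x00  N=0 Z=1
after  7: r0=0xaf r1=0x2d r2=0x87 r3=0x87 r4=0x00  N=1 Z=0
after  8: r0=0xaf r1=0x87 r2=0x87 r3=0x87 r4=0x00  N=1 Z=0
after  9: r0=0xaf r1=0x87 r2=0x87 r3=0x87 r4=0x00  N=1 Z=0
-- IRQ taken; context saved, return-PC = 10 --
mismatch: r3: reported 0x86 vs actual 0x87

BAD = r3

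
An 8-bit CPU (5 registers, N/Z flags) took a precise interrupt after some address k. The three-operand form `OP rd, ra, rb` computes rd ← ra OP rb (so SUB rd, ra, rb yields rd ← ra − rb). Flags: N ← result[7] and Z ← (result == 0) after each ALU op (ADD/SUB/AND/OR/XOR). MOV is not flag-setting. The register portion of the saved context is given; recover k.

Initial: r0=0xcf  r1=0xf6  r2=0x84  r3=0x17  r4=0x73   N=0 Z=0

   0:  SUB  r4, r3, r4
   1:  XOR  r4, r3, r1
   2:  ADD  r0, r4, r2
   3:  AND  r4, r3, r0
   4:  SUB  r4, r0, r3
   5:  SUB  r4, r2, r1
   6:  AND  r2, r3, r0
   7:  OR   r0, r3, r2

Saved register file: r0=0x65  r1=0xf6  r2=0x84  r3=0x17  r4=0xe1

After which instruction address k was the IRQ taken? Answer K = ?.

K = 2

after  0: r0=0xcf r1=0xf6 r2=0x84 r3=0x17 r4=0xa4  N=1 Z=0
after  1: r0=0xcf r1=0xf6 r2=0x84 r3=0x17 r4=0xe1  N=1 Z=0
after  2: r0=0x65 r1=0xf6 r2=0x84 r3=0x17 r4=0xe1  N=0 Z=0
-- IRQ taken; context saved, return-PC = 3 --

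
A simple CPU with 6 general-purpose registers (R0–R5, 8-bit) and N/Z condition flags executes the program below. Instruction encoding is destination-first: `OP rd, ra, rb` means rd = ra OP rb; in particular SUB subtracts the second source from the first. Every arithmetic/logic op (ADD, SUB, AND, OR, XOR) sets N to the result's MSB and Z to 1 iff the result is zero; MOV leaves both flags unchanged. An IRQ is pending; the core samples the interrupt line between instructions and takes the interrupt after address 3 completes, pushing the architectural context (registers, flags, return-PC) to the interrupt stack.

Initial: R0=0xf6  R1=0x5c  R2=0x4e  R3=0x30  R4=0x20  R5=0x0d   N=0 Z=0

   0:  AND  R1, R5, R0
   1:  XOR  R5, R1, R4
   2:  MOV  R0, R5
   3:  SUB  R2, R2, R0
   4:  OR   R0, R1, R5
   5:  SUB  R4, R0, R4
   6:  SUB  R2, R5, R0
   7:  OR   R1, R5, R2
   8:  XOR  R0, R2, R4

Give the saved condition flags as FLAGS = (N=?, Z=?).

FLAGS = (N=0, Z=0)

after  0: R0=0xf6 R1=0x04 R2=0x4e R3=0x30 R4=0x20 R5=0x0d  N=0 Z=0
after  1: R0=0xf6 R1=0x04 R2=0x4e R3=0x30 R4=0x20 R5=0x24  N=0 Z=0
after  2: R0=0x24 R1=0x04 R2=0x4e R3=0x30 R4=0x20 R5=0x24  N=0 Z=0
after  3: R0=0x24 R1=0x04 R2=0x2a R3=0x30 R4=0x20 R5=0x24  N=0 Z=0
-- IRQ taken; context saved, return-PC = 4 --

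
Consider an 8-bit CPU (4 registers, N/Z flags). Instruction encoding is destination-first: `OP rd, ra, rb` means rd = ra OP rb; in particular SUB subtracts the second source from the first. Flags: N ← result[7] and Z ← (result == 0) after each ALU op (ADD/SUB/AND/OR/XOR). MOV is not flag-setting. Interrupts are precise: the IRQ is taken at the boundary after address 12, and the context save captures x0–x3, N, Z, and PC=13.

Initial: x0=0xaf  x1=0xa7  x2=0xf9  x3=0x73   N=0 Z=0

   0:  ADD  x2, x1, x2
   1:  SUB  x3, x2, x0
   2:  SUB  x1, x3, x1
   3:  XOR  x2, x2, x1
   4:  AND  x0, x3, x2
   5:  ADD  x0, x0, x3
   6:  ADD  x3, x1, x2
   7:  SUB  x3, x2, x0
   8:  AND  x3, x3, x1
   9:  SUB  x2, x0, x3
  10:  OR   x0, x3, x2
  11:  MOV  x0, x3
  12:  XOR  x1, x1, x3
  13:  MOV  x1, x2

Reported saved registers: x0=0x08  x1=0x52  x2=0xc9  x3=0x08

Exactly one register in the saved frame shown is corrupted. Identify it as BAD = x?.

BAD = x1

after  0: x0=0xaf x1=0xa7 x2=0xa0 x3=0x73  N=1 Z=0
after  1: x0=0xaf x1=0xa7 x2=0xa0 x3=0xf1  N=1 Z=0
after  2: x0=0xaf x1=0x4a x2=0xa0 x3=0xf1  N=0 Z=0
after  3: x0=0xaf x1=0x4a x2=0xea x3=0xf1  N=1 Z=0
after  4: x0=0xe0 x1=0x4a x2=0xea x3=0xf1  N=1 Z=0
after  5: x0=0xd1 x1=0x4a x2=0xea x3=0xf1  N=1 Z=0
after  6: x0=0xd1 x1=0x4a x2=0xea x3=0x34  N=0 Z=0
after  7: x0=0xd1 x1=0x4a x2=0xea x3=0x19  N=0 Z=0
after  8: x0=0xd1 x1=0x4a x2=0xea x3=0x08  N=0 Z=0
after  9: x0=0xd1 x1=0x4a x2=0xc9 x3=0x08  N=1 Z=0
after 10: x0=0xc9 x1=0x4a x2=0xc9 x3=0x08  N=1 Z=0
after 11: x0=0x08 x1=0x4a x2=0xc9 x3=0x08  N=1 Z=0
after 12: x0=0x08 x1=0x42 x2=0xc9 x3=0x08  N=0 Z=0
-- IRQ taken; context saved, return-PC = 13 --
mismatch: x1: reported 0x52 vs actual 0x42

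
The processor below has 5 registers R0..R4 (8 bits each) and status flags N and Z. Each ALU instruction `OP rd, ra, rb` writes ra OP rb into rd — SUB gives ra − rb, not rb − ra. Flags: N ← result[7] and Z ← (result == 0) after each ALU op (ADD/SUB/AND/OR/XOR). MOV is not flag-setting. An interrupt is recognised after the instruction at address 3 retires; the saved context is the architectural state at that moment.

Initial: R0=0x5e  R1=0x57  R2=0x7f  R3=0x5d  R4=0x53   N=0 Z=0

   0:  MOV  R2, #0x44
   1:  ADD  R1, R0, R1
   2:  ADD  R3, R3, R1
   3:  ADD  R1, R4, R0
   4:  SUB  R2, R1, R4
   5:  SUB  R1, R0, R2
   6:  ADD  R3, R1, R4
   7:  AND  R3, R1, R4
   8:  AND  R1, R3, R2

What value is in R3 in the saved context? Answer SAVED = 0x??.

after  0: R0=0x5e R1=0x57 R2=0x44 R3=0x5d R4=0x53  N=0 Z=0
after  1: R0=0x5e R1=0xb5 R2=0x44 R3=0x5d R4=0x53  N=1 Z=0
after  2: R0=0x5e R1=0xb5 R2=0x44 R3=0x12 R4=0x53  N=0 Z=0
after  3: R0=0x5e R1=0xb1 R2=0x44 R3=0x12 R4=0x53  N=1 Z=0
-- IRQ taken; context saved, return-PC = 4 --

SAVED = 0x12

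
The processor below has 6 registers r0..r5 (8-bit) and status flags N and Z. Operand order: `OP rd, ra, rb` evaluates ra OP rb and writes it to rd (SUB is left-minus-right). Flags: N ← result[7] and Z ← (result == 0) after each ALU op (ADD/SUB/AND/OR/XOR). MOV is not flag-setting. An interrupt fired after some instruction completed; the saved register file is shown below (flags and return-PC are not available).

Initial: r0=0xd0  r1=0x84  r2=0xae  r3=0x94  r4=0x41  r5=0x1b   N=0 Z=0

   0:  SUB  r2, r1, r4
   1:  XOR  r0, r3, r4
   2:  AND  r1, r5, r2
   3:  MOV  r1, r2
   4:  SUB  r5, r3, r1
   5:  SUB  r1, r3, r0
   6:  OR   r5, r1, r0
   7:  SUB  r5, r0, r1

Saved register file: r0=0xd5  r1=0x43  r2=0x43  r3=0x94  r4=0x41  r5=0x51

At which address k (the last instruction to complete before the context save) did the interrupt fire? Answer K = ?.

K = 4

after  0: r0=0xd0 r1=0x84 r2=0x43 r3=0x94 r4=0x41 r5=0x1b  N=0 Z=0
after  1: r0=0xd5 r1=0x84 r2=0x43 r3=0x94 r4=0x41 r5=0x1b  N=1 Z=0
after  2: r0=0xd5 r1=0x03 r2=0x43 r3=0x94 r4=0x41 r5=0x1b  N=0 Z=0
after  3: r0=0xd5 r1=0x43 r2=0x43 r3=0x94 r4=0x41 r5=0x1b  N=0 Z=0
after  4: r0=0xd5 r1=0x43 r2=0x43 r3=0x94 r4=0x41 r5=0x51  N=0 Z=0
-- IRQ taken; context saved, return-PC = 5 --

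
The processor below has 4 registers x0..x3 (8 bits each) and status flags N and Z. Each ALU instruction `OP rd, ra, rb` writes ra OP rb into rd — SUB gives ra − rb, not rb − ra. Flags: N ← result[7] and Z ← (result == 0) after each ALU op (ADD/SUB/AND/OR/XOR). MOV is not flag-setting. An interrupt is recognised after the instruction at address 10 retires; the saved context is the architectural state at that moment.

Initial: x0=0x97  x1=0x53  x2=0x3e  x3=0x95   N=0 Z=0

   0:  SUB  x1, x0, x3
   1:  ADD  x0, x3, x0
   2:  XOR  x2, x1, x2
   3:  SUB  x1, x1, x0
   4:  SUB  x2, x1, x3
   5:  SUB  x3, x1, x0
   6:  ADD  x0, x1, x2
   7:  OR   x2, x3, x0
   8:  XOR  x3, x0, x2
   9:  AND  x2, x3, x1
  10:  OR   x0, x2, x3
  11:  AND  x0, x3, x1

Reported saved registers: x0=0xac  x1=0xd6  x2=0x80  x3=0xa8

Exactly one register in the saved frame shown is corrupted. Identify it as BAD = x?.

after  0: x0=0x97 x1=0x02 x2=0x3e x3=0x95  N=0 Z=0
after  1: x0=0x2c x1=0x02 x2=0x3e x3=0x95  N=0 Z=0
after  2: x0=0x2c x1=0x02 x2=0x3c x3=0x95  N=0 Z=0
after  3: x0=0x2c x1=0xd6 x2=0x3c x3=0x95  N=1 Z=0
after  4: x0=0x2c x1=0xd6 x2=0x41 x3=0x95  N=0 Z=0
after  5: x0=0x2c x1=0xd6 x2=0x41 x3=0xaa  N=1 Z=0
after  6: x0=0x17 x1=0xd6 x2=0x41 x3=0xaa  N=0 Z=0
after  7: x0=0x17 x1=0xd6 x2=0xbf x3=0xaa  N=1 Z=0
after  8: x0=0x17 x1=0xd6 x2=0xbf x3=0xa8  N=1 Z=0
after  9: x0=0x17 x1=0xd6 x2=0x80 x3=0xa8  N=1 Z=0
after 10: x0=0xa8 x1=0xd6 x2=0x80 x3=0xa8  N=1 Z=0
-- IRQ taken; context saved, return-PC = 11 --
mismatch: x0: reported 0xac vs actual 0xa8

BAD = x0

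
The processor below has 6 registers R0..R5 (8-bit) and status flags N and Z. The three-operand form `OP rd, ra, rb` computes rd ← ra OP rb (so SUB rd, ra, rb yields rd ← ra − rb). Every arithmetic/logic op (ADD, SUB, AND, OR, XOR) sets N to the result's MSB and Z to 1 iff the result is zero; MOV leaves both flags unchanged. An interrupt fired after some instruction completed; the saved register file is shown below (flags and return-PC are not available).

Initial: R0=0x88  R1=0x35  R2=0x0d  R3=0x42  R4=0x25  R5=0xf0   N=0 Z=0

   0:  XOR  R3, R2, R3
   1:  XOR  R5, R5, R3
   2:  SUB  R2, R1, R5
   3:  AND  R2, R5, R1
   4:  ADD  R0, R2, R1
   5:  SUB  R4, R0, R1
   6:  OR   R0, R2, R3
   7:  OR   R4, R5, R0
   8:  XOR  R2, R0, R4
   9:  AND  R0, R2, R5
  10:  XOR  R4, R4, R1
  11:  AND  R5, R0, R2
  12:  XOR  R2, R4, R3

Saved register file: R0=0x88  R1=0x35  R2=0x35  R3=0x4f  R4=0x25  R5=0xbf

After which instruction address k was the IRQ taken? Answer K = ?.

after  0: R0=0x88 R1=0x35 R2=0x0d R3=0x4f R4=0x25 R5=0xf0  N=0 Z=0
after  1: R0=0x88 R1=0x35 R2=0x0d R3=0x4f R4=0x25 R5=0xbf  N=1 Z=0
after  2: R0=0x88 R1=0x35 R2=0x76 R3=0x4f R4=0x25 R5=0xbf  N=0 Z=0
after  3: R0=0x88 R1=0x35 R2=0x35 R3=0x4f R4=0x25 R5=0xbf  N=0 Z=0
-- IRQ taken; context saved, return-PC = 4 --

K = 3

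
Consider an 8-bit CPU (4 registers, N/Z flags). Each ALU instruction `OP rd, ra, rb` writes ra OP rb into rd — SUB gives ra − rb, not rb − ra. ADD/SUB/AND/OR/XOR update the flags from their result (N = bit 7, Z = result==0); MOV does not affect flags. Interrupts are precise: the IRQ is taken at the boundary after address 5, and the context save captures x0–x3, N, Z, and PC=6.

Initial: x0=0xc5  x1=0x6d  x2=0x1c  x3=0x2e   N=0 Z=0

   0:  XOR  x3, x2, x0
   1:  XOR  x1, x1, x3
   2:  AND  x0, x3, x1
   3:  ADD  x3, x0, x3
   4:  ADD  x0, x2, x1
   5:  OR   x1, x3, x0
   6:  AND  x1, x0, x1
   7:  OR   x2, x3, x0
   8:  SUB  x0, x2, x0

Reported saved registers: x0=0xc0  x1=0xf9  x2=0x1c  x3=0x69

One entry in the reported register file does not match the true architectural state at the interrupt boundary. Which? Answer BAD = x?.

BAD = x0

after  0: x0=0xc5 x1=0x6d x2=0x1c x3=0xd9  N=1 Z=0
after  1: x0=0xc5 x1=0xb4 x2=0x1c x3=0xd9  N=1 Z=0
after  2: x0=0x90 x1=0xb4 x2=0x1c x3=0xd9  N=1 Z=0
after  3: x0=0x90 x1=0xb4 x2=0x1c x3=0x69  N=0 Z=0
after  4: x0=0xd0 x1=0xb4 x2=0x1c x3=0x69  N=1 Z=0
after  5: x0=0xd0 x1=0xf9 x2=0x1c x3=0x69  N=1 Z=0
-- IRQ taken; context saved, return-PC = 6 --
mismatch: x0: reported 0xc0 vs actual 0xd0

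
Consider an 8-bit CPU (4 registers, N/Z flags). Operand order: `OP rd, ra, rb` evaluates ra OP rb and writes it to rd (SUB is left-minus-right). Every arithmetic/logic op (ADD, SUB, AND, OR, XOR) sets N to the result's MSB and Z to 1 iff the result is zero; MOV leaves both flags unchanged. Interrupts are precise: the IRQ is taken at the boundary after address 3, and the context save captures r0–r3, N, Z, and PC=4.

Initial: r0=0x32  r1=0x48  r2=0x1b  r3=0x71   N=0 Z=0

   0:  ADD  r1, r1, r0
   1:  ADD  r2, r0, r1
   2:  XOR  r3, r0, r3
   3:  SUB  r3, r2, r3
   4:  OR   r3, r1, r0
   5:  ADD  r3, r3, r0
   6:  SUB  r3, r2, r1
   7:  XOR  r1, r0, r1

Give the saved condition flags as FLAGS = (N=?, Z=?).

FLAGS = (N=0, Z=0)

after  0: r0=0x32 r1=0x7a r2=0x1b r3=0x71  N=0 Z=0
after  1: r0=0x32 r1=0x7a r2=0xac r3=0x71  N=1 Z=0
after  2: r0=0x32 r1=0x7a r2=0xac r3=0x43  N=0 Z=0
after  3: r0=0x32 r1=0x7a r2=0xac r3=0x69  N=0 Z=0
-- IRQ taken; context saved, return-PC = 4 --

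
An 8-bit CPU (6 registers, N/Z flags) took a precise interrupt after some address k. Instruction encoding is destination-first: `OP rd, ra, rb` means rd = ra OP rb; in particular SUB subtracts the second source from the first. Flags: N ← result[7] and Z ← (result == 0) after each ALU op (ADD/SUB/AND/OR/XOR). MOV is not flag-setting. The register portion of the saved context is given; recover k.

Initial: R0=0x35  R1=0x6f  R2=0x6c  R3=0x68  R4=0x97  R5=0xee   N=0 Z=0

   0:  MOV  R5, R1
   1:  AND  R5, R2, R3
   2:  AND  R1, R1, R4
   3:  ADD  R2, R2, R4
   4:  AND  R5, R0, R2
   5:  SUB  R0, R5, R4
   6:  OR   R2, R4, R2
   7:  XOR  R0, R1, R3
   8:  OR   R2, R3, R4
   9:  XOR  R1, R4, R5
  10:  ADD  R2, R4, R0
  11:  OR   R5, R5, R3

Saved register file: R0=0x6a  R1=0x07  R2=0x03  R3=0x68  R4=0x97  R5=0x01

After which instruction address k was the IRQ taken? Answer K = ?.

K = 5

after  0: R0=0x35 R1=0x6f R2=0x6c R3=0x68 R4=0x97 R5=0x6f  N=0 Z=0
after  1: R0=0x35 R1=0x6f R2=0x6c R3=0x68 R4=0x97 R5=0x68  N=0 Z=0
after  2: R0=0x35 R1=0x07 R2=0x6c R3=0x68 R4=0x97 R5=0x68  N=0 Z=0
after  3: R0=0x35 R1=0x07 R2=0x03 R3=0x68 R4=0x97 R5=0x68  N=0 Z=0
after  4: R0=0x35 R1=0x07 R2=0x03 R3=0x68 R4=0x97 R5=0x01  N=0 Z=0
after  5: R0=0x6a R1=0x07 R2=0x03 R3=0x68 R4=0x97 R5=0x01  N=0 Z=0
-- IRQ taken; context saved, return-PC = 6 --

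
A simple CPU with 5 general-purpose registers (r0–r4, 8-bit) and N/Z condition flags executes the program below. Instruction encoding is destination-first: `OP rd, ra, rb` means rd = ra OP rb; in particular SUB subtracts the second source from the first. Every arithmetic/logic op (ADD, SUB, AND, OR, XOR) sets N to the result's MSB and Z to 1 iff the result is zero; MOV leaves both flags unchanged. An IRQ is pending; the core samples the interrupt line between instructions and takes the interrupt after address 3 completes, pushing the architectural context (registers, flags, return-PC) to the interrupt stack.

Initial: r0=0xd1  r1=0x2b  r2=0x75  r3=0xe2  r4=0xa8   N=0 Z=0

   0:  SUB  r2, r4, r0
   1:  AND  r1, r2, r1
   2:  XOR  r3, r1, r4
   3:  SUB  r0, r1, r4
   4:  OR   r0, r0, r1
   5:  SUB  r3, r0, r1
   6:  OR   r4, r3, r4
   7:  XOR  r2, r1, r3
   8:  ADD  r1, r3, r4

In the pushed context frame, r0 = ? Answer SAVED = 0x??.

after  0: r0=0xd1 r1=0x2b r2=0xd7 r3=0xe2 r4=0xa8  N=1 Z=0
after  1: r0=0xd1 r1=0x03 r2=0xd7 r3=0xe2 r4=0xa8  N=0 Z=0
after  2: r0=0xd1 r1=0x03 r2=0xd7 r3=0xab r4=0xa8  N=1 Z=0
after  3: r0=0x5b r1=0x03 r2=0xd7 r3=0xab r4=0xa8  N=0 Z=0
-- IRQ taken; context saved, return-PC = 4 --

SAVED = 0x5b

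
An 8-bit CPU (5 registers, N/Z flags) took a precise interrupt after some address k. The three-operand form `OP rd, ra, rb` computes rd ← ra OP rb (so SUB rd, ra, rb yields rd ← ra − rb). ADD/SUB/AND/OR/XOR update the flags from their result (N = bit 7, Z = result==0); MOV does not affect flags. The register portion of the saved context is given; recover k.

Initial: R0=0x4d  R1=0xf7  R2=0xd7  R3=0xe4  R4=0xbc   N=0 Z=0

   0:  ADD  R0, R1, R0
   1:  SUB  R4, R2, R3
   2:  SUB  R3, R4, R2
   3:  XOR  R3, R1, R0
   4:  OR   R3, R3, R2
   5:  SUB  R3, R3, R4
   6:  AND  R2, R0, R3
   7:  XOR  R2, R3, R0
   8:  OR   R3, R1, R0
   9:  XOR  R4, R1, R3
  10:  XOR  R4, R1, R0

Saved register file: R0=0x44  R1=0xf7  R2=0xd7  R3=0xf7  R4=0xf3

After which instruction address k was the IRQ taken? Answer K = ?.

after  0: R0=0x44 R1=0xf7 R2=0xd7 R3=0xe4 R4=0xbc  N=0 Z=0
after  1: R0=0x44 R1=0xf7 R2=0xd7 R3=0xe4 R4=0xf3  N=1 Z=0
after  2: R0=0x44 R1=0xf7 R2=0xd7 R3=0x1c R4=0xf3  N=0 Z=0
after  3: R0=0x44 R1=0xf7 R2=0xd7 R3=0xb3 R4=0xf3  N=1 Z=0
after  4: R0=0x44 R1=0xf7 R2=0xd7 R3=0xf7 R4=0xf3  N=1 Z=0
-- IRQ taken; context saved, return-PC = 5 --

K = 4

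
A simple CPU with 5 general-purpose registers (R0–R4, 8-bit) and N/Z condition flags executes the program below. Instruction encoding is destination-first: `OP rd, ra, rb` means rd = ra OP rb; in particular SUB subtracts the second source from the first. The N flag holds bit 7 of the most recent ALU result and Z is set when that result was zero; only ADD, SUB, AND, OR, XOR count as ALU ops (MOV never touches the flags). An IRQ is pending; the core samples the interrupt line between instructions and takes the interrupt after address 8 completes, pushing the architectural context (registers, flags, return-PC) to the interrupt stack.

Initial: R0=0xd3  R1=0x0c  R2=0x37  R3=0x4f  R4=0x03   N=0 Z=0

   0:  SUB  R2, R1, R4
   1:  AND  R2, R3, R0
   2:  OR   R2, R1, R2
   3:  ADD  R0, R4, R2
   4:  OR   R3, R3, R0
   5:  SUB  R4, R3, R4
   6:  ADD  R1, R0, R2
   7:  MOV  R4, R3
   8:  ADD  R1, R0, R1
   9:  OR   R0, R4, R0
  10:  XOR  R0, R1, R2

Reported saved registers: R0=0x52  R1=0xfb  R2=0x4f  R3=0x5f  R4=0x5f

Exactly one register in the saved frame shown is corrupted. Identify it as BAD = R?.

BAD = R1

after  0: R0=0xd3 R1=0x0c R2=0x09 R3=0x4f R4=0x03  N=0 Z=0
after  1: R0=0xd3 R1=0x0c R2=0x43 R3=0x4f R4=0x03  N=0 Z=0
after  2: R0=0xd3 R1=0x0c R2=0x4f R3=0x4f R4=0x03  N=0 Z=0
after  3: R0=0x52 R1=0x0c R2=0x4f R3=0x4f R4=0x03  N=0 Z=0
after  4: R0=0x52 R1=0x0c R2=0x4f R3=0x5f R4=0x03  N=0 Z=0
after  5: R0=0x52 R1=0x0c R2=0x4f R3=0x5f R4=0x5c  N=0 Z=0
after  6: R0=0x52 R1=0xa1 R2=0x4f R3=0x5f R4=0x5c  N=1 Z=0
after  7: R0=0x52 R1=0xa1 R2=0x4f R3=0x5f R4=0x5f  N=1 Z=0
after  8: R0=0x52 R1=0xf3 R2=0x4f R3=0x5f R4=0x5f  N=1 Z=0
-- IRQ taken; context saved, return-PC = 9 --
mismatch: R1: reported 0xfb vs actual 0xf3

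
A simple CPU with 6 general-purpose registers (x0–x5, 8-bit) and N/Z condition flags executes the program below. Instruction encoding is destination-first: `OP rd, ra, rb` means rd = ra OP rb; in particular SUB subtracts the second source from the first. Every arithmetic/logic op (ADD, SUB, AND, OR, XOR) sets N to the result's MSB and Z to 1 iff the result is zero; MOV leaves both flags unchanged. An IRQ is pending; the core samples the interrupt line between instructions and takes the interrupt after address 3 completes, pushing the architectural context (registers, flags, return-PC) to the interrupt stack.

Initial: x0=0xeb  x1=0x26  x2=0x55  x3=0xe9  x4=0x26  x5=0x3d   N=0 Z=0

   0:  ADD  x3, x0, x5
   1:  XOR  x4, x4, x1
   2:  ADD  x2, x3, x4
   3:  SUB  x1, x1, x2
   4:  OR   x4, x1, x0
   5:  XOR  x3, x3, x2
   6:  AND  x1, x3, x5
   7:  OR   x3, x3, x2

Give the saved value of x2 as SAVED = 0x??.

SAVED = 0x28

after  0: x0=0xeb x1=0x26 x2=0x55 x3=0x28 x4=0x26 x5=0x3d  N=0 Z=0
after  1: x0=0xeb x1=0x26 x2=0x55 x3=0x28 x4=0x00 x5=0x3d  N=0 Z=1
after  2: x0=0xeb x1=0x26 x2=0x28 x3=0x28 x4=0x00 x5=0x3d  N=0 Z=0
after  3: x0=0xeb x1=0xfe x2=0x28 x3=0x28 x4=0x00 x5=0x3d  N=1 Z=0
-- IRQ taken; context saved, return-PC = 4 --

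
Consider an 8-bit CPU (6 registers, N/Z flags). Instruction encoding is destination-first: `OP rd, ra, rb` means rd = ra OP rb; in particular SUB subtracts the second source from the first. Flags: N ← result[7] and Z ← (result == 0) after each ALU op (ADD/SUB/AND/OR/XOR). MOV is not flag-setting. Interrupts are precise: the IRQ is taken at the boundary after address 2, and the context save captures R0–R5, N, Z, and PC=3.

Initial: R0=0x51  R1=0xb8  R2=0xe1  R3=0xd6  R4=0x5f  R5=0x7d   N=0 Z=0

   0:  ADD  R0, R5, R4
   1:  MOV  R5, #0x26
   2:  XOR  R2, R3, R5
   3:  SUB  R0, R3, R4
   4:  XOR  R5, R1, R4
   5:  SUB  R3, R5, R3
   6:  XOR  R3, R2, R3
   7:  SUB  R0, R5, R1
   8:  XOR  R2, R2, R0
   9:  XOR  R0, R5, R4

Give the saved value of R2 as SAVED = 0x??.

SAVED = 0xf0

after  0: R0=0xdc R1=0xb8 R2=0xe1 R3=0xd6 R4=0x5f R5=0x7d  N=1 Z=0
after  1: R0=0xdc R1=0xb8 R2=0xe1 R3=0xd6 R4=0x5f R5=0x26  N=1 Z=0
after  2: R0=0xdc R1=0xb8 R2=0xf0 R3=0xd6 R4=0x5f R5=0x26  N=1 Z=0
-- IRQ taken; context saved, return-PC = 3 --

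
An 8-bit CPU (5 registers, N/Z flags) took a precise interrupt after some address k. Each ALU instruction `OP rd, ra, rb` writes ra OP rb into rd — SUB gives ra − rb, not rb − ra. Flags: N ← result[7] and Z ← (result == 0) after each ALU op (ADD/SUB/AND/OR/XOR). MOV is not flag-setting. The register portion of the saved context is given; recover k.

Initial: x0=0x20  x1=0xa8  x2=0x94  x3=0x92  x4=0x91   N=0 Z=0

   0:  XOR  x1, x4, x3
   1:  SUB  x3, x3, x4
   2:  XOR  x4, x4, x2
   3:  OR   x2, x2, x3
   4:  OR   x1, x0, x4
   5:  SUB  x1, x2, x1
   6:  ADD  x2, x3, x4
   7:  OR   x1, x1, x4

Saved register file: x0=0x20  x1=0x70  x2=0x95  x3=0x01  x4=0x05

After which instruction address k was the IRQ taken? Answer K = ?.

after  0: x0=0x20 x1=0x03 x2=0x94 x3=0x92 x4=0x91  N=0 Z=0
after  1: x0=0x20 x1=0x03 x2=0x94 x3=0x01 x4=0x91  N=0 Z=0
after  2: x0=0x20 x1=0x03 x2=0x94 x3=0x01 x4=0x05  N=0 Z=0
after  3: x0=0x20 x1=0x03 x2=0x95 x3=0x01 x4=0x05  N=1 Z=0
after  4: x0=0x20 x1=0x25 x2=0x95 x3=0x01 x4=0x05  N=0 Z=0
after  5: x0=0x20 x1=0x70 x2=0x95 x3=0x01 x4=0x05  N=0 Z=0
-- IRQ taken; context saved, return-PC = 6 --

K = 5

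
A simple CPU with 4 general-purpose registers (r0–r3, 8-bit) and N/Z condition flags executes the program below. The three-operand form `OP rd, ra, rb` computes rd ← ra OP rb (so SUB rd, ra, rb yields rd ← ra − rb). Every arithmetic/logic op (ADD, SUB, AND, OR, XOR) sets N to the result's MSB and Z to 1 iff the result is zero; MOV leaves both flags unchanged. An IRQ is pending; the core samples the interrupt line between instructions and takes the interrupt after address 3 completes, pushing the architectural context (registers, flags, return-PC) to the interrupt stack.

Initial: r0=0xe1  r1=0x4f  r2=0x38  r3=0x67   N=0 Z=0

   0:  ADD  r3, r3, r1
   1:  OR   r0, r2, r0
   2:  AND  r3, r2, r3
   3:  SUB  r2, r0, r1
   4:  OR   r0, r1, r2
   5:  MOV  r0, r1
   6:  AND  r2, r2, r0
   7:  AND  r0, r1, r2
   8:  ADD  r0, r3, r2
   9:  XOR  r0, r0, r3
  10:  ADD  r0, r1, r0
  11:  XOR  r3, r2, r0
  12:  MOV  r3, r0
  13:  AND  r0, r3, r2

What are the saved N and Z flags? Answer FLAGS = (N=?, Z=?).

FLAGS = (N=1, Z=0)

after  0: r0=0xe1 r1=0x4f r2=0x38 r3=0xb6  N=1 Z=0
after  1: r0=0xf9 r1=0x4f r2=0x38 r3=0xb6  N=1 Z=0
after  2: r0=0xf9 r1=0x4f r2=0x38 r3=0x30  N=0 Z=0
after  3: r0=0xf9 r1=0x4f r2=0xaa r3=0x30  N=1 Z=0
-- IRQ taken; context saved, return-PC = 4 --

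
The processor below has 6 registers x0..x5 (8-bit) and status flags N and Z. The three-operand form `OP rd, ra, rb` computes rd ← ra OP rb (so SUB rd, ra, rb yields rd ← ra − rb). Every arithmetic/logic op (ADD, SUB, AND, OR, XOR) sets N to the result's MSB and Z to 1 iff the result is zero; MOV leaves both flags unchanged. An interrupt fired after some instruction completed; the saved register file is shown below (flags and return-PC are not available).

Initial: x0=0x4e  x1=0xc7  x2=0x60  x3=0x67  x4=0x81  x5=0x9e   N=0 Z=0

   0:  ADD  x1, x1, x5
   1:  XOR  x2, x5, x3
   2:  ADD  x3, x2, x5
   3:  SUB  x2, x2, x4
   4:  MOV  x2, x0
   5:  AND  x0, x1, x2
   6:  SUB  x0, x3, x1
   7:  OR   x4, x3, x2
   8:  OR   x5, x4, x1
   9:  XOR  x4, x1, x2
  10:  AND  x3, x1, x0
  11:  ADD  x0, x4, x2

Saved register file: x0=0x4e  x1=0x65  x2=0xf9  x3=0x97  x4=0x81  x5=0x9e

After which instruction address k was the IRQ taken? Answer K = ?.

K = 2

after  0: x0=0x4e x1=0x65 x2=0x60 x3=0x67 x4=0x81 x5=0x9e  N=0 Z=0
after  1: x0=0x4e x1=0x65 x2=0xf9 x3=0x67 x4=0x81 x5=0x9e  N=1 Z=0
after  2: x0=0x4e x1=0x65 x2=0xf9 x3=0x97 x4=0x81 x5=0x9e  N=1 Z=0
-- IRQ taken; context saved, return-PC = 3 --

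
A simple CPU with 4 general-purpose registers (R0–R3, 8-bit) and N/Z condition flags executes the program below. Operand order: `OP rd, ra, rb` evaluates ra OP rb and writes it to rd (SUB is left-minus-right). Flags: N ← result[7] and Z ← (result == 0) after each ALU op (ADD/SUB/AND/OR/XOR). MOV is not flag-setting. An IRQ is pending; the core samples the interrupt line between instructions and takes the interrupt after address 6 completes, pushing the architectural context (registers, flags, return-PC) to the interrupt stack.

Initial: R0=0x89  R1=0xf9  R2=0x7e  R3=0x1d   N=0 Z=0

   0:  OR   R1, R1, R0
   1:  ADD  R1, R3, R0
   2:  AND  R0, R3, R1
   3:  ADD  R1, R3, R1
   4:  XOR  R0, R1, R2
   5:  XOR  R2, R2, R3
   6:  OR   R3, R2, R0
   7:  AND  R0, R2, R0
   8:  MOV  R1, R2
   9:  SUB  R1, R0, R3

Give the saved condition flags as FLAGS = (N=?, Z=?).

after  0: R0=0x89 R1=0xf9 R2=0x7e R3=0x1d  N=1 Z=0
after  1: R0=0x89 R1=0xa6 R2=0x7e R3=0x1d  N=1 Z=0
after  2: R0=0x04 R1=0xa6 R2=0x7e R3=0x1d  N=0 Z=0
after  3: R0=0x04 R1=0xc3 R2=0x7e R3=0x1d  N=1 Z=0
after  4: R0=0xbd R1=0xc3 R2=0x7e R3=0x1d  N=1 Z=0
after  5: R0=0xbd R1=0xc3 R2=0x63 R3=0x1d  N=0 Z=0
after  6: R0=0xbd R1=0xc3 R2=0x63 R3=0xff  N=1 Z=0
-- IRQ taken; context saved, return-PC = 7 --

FLAGS = (N=1, Z=0)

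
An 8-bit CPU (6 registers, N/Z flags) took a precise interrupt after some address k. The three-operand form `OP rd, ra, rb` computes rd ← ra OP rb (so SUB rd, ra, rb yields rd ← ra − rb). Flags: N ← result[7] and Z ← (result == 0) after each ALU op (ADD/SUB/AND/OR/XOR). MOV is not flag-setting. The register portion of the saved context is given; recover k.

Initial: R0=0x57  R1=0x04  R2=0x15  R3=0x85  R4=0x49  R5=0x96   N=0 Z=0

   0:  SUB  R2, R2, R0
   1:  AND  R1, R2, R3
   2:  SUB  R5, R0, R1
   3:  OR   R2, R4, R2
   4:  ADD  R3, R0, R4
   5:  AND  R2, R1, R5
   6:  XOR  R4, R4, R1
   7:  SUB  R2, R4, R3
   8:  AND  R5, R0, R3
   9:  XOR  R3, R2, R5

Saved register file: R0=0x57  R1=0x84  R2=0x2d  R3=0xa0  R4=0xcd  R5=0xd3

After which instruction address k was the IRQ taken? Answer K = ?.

after  0: R0=0x57 R1=0x04 R2=0xbe R3=0x85 R4=0x49 R5=0x96  N=1 Z=0
after  1: R0=0x57 R1=0x84 R2=0xbe R3=0x85 R4=0x49 R5=0x96  N=1 Z=0
after  2: R0=0x57 R1=0x84 R2=0xbe R3=0x85 R4=0x49 R5=0xd3  N=1 Z=0
after  3: R0=0x57 R1=0x84 R2=0xff R3=0x85 R4=0x49 R5=0xd3  N=1 Z=0
after  4: R0=0x57 R1=0x84 R2=0xff R3=0xa0 R4=0x49 R5=0xd3  N=1 Z=0
after  5: R0=0x57 R1=0x84 R2=0x80 R3=0xa0 R4=0x49 R5=0xd3  N=1 Z=0
after  6: R0=0x57 R1=0x84 R2=0x80 R3=0xa0 R4=0xcd R5=0xd3  N=1 Z=0
after  7: R0=0x57 R1=0x84 R2=0x2d R3=0xa0 R4=0xcd R5=0xd3  N=0 Z=0
-- IRQ taken; context saved, return-PC = 8 --

K = 7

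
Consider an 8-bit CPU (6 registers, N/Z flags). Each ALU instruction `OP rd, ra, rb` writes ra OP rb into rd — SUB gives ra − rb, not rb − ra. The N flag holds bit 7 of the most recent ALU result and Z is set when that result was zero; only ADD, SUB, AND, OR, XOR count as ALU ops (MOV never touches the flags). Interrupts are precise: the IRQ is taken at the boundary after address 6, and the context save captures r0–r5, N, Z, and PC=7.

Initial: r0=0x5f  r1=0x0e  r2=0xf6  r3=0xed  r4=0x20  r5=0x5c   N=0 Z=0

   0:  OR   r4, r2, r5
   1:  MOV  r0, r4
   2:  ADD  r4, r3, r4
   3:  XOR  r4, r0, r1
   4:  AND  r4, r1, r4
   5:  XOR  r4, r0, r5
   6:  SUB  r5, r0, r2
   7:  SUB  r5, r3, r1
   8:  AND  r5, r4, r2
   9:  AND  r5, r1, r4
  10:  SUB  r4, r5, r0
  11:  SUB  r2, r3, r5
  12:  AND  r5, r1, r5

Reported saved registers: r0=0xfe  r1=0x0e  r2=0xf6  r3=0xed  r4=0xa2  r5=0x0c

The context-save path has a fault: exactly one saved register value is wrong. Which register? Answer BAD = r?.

BAD = r5

after  0: r0=0x5f r1=0x0e r2=0xf6 r3=0xed r4=0xfe r5=0x5c  N=1 Z=0
after  1: r0=0xfe r1=0x0e r2=0xf6 r3=0xed r4=0xfe r5=0x5c  N=1 Z=0
after  2: r0=0xfe r1=0x0e r2=0xf6 r3=0xed r4=0xeb r5=0x5c  N=1 Z=0
after  3: r0=0xfe r1=0x0e r2=0xf6 r3=0xed r4=0xf0 r5=0x5c  N=1 Z=0
after  4: r0=0xfe r1=0x0e r2=0xf6 r3=0xed r4=0x00 r5=0x5c  N=0 Z=1
after  5: r0=0xfe r1=0x0e r2=0xf6 r3=0xed r4=0xa2 r5=0x5c  N=1 Z=0
after  6: r0=0xfe r1=0x0e r2=0xf6 r3=0xed r4=0xa2 r5=0x08  N=0 Z=0
-- IRQ taken; context saved, return-PC = 7 --
mismatch: r5: reported 0x0c vs actual 0x08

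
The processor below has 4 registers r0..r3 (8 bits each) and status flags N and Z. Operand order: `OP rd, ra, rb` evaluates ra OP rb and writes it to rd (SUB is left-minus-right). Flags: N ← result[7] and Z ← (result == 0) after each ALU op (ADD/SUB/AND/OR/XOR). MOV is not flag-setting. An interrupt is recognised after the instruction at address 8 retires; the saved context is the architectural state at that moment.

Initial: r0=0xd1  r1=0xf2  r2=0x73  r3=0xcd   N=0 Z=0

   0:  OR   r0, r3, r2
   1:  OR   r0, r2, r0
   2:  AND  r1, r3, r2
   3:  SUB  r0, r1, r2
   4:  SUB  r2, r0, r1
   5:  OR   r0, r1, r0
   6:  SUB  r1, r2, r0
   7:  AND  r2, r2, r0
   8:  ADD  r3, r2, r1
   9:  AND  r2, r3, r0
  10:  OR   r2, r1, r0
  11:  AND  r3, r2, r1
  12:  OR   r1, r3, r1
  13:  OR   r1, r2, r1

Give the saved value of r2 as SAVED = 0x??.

SAVED = 0x8d

after  0: r0=0xff r1=0xf2 r2=0x73 r3=0xcd  N=1 Z=0
after  1: r0=0xff r1=0xf2 r2=0x73 r3=0xcd  N=1 Z=0
after  2: r0=0xff r1=0x41 r2=0x73 r3=0xcd  N=0 Z=0
after  3: r0=0xce r1=0x41 r2=0x73 r3=0xcd  N=1 Z=0
after  4: r0=0xce r1=0x41 r2=0x8d r3=0xcd  N=1 Z=0
after  5: r0=0xcf r1=0x41 r2=0x8d r3=0xcd  N=1 Z=0
after  6: r0=0xcf r1=0xbe r2=0x8d r3=0xcd  N=1 Z=0
after  7: r0=0xcf r1=0xbe r2=0x8d r3=0xcd  N=1 Z=0
after  8: r0=0xcf r1=0xbe r2=0x8d r3=0x4b  N=0 Z=0
-- IRQ taken; context saved, return-PC = 9 --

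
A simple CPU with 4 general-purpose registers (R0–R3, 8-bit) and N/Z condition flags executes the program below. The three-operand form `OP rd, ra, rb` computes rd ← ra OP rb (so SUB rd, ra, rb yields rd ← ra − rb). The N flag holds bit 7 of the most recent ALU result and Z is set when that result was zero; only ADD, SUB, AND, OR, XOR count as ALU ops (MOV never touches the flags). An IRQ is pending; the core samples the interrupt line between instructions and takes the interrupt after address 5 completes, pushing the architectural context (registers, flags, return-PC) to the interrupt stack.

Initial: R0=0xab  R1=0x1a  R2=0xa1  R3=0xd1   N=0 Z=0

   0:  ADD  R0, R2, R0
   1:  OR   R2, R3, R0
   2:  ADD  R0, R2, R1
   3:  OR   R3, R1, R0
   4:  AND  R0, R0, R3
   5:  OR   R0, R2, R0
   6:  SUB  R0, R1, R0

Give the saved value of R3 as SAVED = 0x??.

after  0: R0=0x4c R1=0x1a R2=0xa1 R3=0xd1  N=0 Z=0
after  1: R0=0x4c R1=0x1a R2=0xdd R3=0xd1  N=1 Z=0
after  2: R0=0xf7 R1=0x1a R2=0xdd R3=0xd1  N=1 Z=0
after  3: R0=0xf7 R1=0x1a R2=0xdd R3=0xff  N=1 Z=0
after  4: R0=0xf7 R1=0x1a R2=0xdd R3=0xff  N=1 Z=0
after  5: R0=0xff R1=0x1a R2=0xdd R3=0xff  N=1 Z=0
-- IRQ taken; context saved, return-PC = 6 --

SAVED = 0xff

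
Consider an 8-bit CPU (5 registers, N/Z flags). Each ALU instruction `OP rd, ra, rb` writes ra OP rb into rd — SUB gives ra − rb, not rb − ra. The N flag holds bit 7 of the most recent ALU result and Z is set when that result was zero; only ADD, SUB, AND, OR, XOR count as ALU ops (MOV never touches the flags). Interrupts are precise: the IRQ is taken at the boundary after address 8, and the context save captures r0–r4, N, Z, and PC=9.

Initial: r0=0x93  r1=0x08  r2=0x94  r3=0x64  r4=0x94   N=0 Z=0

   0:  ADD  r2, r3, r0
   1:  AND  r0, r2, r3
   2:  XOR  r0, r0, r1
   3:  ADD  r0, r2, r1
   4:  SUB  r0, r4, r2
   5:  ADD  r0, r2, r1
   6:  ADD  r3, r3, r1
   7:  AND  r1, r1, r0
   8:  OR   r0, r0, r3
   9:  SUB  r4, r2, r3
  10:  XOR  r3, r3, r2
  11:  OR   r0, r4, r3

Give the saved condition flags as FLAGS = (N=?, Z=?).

after  0: r0=0x93 r1=0x08 r2=0xf7 r3=0x64 r4=0x94  N=1 Z=0
after  1: r0=0x64 r1=0x08 r2=0xf7 r3=0x64 r4=0x94  N=0 Z=0
after  2: r0=0x6c r1=0x08 r2=0xf7 r3=0x64 r4=0x94  N=0 Z=0
after  3: r0=0xff r1=0x08 r2=0xf7 r3=0x64 r4=0x94  N=1 Z=0
after  4: r0=0x9d r1=0x08 r2=0xf7 r3=0x64 r4=0x94  N=1 Z=0
after  5: r0=0xff r1=0x08 r2=0xf7 r3=0x64 r4=0x94  N=1 Z=0
after  6: r0=0xff r1=0x08 r2=0xf7 r3=0x6c r4=0x94  N=0 Z=0
after  7: r0=0xff r1=0x08 r2=0xf7 r3=0x6c r4=0x94  N=0 Z=0
after  8: r0=0xff r1=0x08 r2=0xf7 r3=0x6c r4=0x94  N=1 Z=0
-- IRQ taken; context saved, return-PC = 9 --

FLAGS = (N=1, Z=0)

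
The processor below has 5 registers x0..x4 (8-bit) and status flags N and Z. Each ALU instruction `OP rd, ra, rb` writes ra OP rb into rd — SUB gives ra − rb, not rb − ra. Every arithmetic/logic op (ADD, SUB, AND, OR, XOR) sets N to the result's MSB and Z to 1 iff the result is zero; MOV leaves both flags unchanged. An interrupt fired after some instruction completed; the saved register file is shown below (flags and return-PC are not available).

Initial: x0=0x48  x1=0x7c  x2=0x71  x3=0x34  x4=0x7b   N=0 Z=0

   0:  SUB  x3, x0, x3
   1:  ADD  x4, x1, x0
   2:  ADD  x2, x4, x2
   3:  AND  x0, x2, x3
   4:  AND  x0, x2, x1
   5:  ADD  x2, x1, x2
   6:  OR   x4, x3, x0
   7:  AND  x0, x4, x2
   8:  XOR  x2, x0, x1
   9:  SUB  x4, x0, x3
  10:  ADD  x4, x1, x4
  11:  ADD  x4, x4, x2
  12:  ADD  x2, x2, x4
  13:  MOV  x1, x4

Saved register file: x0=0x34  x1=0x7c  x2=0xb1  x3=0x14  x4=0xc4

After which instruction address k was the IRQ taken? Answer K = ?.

after  0: x0=0x48 x1=0x7c x2=0x71 x3=0x14 x4=0x7b  N=0 Z=0
after  1: x0=0x48 x1=0x7c x2=0x71 x3=0x14 x4=0xc4  N=1 Z=0
after  2: x0=0x48 x1=0x7c x2=0x35 x3=0x14 x4=0xc4  N=0 Z=0
after  3: x0=0x14 x1=0x7c x2=0x35 x3=0x14 x4=0xc4  N=0 Z=0
after  4: x0=0x34 x1=0x7c x2=0x35 x3=0x14 x4=0xc4  N=0 Z=0
after  5: x0=0x34 x1=0x7c x2=0xb1 x3=0x14 x4=0xc4  N=1 Z=0
-- IRQ taken; context saved, return-PC = 6 --

K = 5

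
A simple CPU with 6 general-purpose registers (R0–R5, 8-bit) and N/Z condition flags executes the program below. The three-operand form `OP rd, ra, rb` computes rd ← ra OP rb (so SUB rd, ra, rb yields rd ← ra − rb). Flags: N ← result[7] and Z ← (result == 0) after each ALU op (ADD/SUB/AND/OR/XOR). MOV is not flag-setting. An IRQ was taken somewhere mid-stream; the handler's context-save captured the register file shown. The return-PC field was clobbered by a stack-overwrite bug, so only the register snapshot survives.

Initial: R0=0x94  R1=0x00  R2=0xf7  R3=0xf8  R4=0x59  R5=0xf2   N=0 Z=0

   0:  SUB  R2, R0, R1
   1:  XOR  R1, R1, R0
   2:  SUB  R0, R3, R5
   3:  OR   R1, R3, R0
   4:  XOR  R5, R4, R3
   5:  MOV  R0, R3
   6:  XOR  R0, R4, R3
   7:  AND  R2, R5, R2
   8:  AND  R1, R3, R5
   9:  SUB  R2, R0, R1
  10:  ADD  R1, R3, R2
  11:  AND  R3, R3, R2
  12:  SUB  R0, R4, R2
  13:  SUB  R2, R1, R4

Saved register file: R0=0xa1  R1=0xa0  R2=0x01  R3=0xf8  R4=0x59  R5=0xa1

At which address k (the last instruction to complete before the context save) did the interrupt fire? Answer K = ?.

after  0: R0=0x94 R1=0x00 R2=0x94 R3=0xf8 R4=0x59 R5=0xf2  N=1 Z=0
after  1: R0=0x94 R1=0x94 R2=0x94 R3=0xf8 R4=0x59 R5=0xf2  N=1 Z=0
after  2: R0=0x06 R1=0x94 R2=0x94 R3=0xf8 R4=0x59 R5=0xf2  N=0 Z=0
after  3: R0=0x06 R1=0xfe R2=0x94 R3=0xf8 R4=0x59 R5=0xf2  N=1 Z=0
after  4: R0=0x06 R1=0xfe R2=0x94 R3=0xf8 R4=0x59 R5=0xa1  N=1 Z=0
after  5: R0=0xf8 R1=0xfe R2=0x94 R3=0xf8 R4=0x59 R5=0xa1  N=1 Z=0
after  6: R0=0xa1 R1=0xfe R2=0x94 R3=0xf8 R4=0x59 R5=0xa1  N=1 Z=0
after  7: R0=0xa1 R1=0xfe R2=0x80 R3=0xf8 R4=0x59 R5=0xa1  N=1 Z=0
after  8: R0=0xa1 R1=0xa0 R2=0x80 R3=0xf8 R4=0x59 R5=0xa1  N=1 Z=0
after  9: R0=0xa1 R1=0xa0 R2=0x01 R3=0xf8 R4=0x59 R5=0xa1  N=0 Z=0
-- IRQ taken; context saved, return-PC = 10 --

K = 9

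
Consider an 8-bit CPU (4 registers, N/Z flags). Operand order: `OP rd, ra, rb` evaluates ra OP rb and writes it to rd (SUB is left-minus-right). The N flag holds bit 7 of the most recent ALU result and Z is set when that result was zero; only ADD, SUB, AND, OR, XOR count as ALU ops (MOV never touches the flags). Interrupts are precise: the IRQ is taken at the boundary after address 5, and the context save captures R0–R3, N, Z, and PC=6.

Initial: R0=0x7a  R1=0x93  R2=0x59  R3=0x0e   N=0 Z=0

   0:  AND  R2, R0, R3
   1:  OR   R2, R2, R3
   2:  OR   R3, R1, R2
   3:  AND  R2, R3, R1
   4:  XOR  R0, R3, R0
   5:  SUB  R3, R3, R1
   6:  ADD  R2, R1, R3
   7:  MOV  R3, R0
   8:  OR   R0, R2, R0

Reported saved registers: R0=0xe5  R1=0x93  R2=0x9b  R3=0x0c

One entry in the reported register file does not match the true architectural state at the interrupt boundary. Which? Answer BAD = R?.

BAD = R2

after  0: R0=0x7a R1=0x93 R2=0x0a R3=0x0e  N=0 Z=0
after  1: R0=0x7a R1=0x93 R2=0x0e R3=0x0e  N=0 Z=0
after  2: R0=0x7a R1=0x93 R2=0x0e R3=0x9f  N=1 Z=0
after  3: R0=0x7a R1=0x93 R2=0x93 R3=0x9f  N=1 Z=0
after  4: R0=0xe5 R1=0x93 R2=0x93 R3=0x9f  N=1 Z=0
after  5: R0=0xe5 R1=0x93 R2=0x93 R3=0x0c  N=0 Z=0
-- IRQ taken; context saved, return-PC = 6 --
mismatch: R2: reported 0x9b vs actual 0x93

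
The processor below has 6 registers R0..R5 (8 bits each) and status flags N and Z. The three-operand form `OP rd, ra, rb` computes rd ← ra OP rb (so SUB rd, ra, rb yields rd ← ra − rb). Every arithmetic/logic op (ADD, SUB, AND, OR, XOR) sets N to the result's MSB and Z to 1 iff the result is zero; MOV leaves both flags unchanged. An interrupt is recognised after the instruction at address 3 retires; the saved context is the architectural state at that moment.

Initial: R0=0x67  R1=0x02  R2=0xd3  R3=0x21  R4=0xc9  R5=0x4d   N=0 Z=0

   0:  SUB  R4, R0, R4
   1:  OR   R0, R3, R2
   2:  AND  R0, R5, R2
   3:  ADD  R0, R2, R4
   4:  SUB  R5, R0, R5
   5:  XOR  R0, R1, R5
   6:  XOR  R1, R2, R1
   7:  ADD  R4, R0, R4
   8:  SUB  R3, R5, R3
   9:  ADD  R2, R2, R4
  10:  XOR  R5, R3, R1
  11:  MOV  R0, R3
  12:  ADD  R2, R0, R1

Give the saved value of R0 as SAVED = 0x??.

SAVED = 0x71

after  0: R0=0x67 R1=0x02 R2=0xd3 R3=0x21 R4=0x9e R5=0x4d  N=1 Z=0
after  1: R0=0xf3 R1=0x02 R2=0xd3 R3=0x21 R4=0x9e R5=0x4d  N=1 Z=0
after  2: R0=0x41 R1=0x02 R2=0xd3 R3=0x21 R4=0x9e R5=0x4d  N=0 Z=0
after  3: R0=0x71 R1=0x02 R2=0xd3 R3=0x21 R4=0x9e R5=0x4d  N=0 Z=0
-- IRQ taken; context saved, return-PC = 4 --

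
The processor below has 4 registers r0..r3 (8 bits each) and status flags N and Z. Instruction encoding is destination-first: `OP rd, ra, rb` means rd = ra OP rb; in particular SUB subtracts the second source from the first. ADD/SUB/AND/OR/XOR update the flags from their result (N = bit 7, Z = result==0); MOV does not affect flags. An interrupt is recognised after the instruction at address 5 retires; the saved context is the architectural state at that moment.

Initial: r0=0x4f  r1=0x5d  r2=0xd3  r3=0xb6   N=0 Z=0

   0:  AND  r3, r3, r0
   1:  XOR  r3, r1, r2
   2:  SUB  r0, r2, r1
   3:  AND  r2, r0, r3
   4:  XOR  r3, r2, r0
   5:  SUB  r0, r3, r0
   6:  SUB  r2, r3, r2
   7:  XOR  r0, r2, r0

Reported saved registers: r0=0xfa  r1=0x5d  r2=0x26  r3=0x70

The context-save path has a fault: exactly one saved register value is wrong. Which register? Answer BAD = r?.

after  0: r0=0x4f r1=0x5d r2=0xd3 r3=0x06  N=0 Z=0
after  1: r0=0x4f r1=0x5d r2=0xd3 r3=0x8e  N=1 Z=0
after  2: r0=0x76 r1=0x5d r2=0xd3 r3=0x8e  N=0 Z=0
after  3: r0=0x76 r1=0x5d r2=0x06 r3=0x8e  N=0 Z=0
after  4: r0=0x76 r1=0x5d r2=0x06 r3=0x70  N=0 Z=0
after  5: r0=0xfa r1=0x5d r2=0x06 r3=0x70  N=1 Z=0
-- IRQ taken; context saved, return-PC = 6 --
mismatch: r2: reported 0x26 vs actual 0x06

BAD = r2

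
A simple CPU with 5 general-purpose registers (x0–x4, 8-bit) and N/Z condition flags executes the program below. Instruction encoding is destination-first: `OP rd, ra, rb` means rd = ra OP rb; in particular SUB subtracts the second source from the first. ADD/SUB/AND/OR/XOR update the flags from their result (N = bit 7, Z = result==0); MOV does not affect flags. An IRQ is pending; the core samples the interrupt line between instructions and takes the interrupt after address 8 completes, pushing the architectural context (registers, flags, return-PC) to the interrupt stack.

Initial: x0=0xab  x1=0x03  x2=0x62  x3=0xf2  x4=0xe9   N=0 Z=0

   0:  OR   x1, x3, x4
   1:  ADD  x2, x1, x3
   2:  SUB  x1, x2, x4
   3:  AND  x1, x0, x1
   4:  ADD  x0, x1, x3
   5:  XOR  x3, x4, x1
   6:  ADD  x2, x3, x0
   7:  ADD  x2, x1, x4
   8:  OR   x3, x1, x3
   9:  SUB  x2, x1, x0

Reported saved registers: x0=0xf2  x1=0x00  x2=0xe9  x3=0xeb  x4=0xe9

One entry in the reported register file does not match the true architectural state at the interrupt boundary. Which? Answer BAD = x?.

after  0: x0=0xab x1=0xfb x2=0x62 x3=0xf2 x4=0xe9  N=1 Z=0
after  1: x0=0xab x1=0xfb x2=0xed x3=0xf2 x4=0xe9  N=1 Z=0
after  2: x0=0xab x1=0x04 x2=0xed x3=0xf2 x4=0xe9  N=0 Z=0
after  3: x0=0xab x1=0x00 x2=0xed x3=0xf2 x4=0xe9  N=0 Z=1
after  4: x0=0xf2 x1=0x00 x2=0xed x3=0xf2 x4=0xe9  N=1 Z=0
after  5: x0=0xf2 x1=0x00 x2=0xed x3=0xe9 x4=0xe9  N=1 Z=0
after  6: x0=0xf2 x1=0x00 x2=0xdb x3=0xe9 x4=0xe9  N=1 Z=0
after  7: x0=0xf2 x1=0x00 x2=0xe9 x3=0xe9 x4=0xe9  N=1 Z=0
after  8: x0=0xf2 x1=0x00 x2=0xe9 x3=0xe9 x4=0xe9  N=1 Z=0
-- IRQ taken; context saved, return-PC = 9 --
mismatch: x3: reported 0xeb vs actual 0xe9

BAD = x3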